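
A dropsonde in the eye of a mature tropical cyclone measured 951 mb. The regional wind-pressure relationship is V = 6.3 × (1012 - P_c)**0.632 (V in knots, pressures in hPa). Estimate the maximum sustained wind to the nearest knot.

ΔP = 1012 − 951 = 61 mb.
61^0.632 ≈ 13.438.
V ≈ 6.3 × 13.438 ≈ 84.7 kt.

85 kt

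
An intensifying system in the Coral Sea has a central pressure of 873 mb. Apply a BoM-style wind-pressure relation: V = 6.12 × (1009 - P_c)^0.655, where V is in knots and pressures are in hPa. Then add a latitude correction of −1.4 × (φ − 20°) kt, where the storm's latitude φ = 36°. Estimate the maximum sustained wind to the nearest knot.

ΔP = 1009 − 873 = 136 mb.
136^0.655 ≈ 24.973.
V ≈ 6.12 × 24.973 ≈ 152.8 kt.
Latitude correction: −1.4 × (36 − 20) = -22.4 kt.
Corrected V ≈ 130.4 kt → 130 kt.

130 kt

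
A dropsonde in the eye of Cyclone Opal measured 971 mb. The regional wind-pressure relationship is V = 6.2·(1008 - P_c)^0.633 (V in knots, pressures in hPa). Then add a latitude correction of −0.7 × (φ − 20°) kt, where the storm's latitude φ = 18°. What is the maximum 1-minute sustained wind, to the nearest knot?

ΔP = 1008 − 971 = 37 mb.
37^0.633 ≈ 9.833.
V ≈ 6.2 × 9.833 ≈ 61.0 kt.
Latitude correction: −0.7 × (18 − 20) = 1.4 kt.
Corrected V ≈ 62.4 kt → 62 kt.

62 kt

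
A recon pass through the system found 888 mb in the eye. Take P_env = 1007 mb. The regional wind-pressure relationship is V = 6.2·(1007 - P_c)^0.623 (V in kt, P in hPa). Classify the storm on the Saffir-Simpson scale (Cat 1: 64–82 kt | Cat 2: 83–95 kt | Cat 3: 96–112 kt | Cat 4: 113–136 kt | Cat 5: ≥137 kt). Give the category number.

4

ΔP = 1007 − 888 = 119 mb.
V ≈ 6.2 × 119^0.623 = 6.2 × 19.64 ≈ 122 kt.
122 kt falls in the Category 4 band.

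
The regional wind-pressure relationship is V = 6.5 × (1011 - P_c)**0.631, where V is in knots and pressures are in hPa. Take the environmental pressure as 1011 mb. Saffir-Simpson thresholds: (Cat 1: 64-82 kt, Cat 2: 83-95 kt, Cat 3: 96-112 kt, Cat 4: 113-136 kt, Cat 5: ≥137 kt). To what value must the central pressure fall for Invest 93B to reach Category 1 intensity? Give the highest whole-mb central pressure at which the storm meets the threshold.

Category 1 begins at V = 64 kt.
Required ΔP = (64/6.5)^(1/0.631) = 9.846^1.585 ≈ 37.51 mb.
P_c ≤ 1011 − 37.51 = 973.49, so the highest integer P_c is 973 mb.

973 mb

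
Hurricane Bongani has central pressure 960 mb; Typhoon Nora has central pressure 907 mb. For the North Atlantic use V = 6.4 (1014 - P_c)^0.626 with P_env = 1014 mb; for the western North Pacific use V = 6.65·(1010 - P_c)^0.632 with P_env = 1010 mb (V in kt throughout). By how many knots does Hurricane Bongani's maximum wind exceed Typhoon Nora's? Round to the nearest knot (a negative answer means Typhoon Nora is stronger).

Hurricane Bongani: ΔP = 54; V ≈ 6.4 × 54^0.626 ≈ 77.74 kt.
Typhoon Nora: ΔP = 103; V ≈ 6.65 × 103^0.632 ≈ 124.43 kt.
Difference ≈ 77.74 − 124.43 = -46.69 → -47 kt.

-47 kt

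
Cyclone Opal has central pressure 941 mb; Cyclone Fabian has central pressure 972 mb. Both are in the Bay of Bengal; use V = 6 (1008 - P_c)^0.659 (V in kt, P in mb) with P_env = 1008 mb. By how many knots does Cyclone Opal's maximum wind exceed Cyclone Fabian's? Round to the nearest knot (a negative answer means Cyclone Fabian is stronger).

32 kt

Cyclone Opal: ΔP = 67; V ≈ 6 × 67^0.659 ≈ 95.84 kt.
Cyclone Fabian: ΔP = 36; V ≈ 6 × 36^0.659 ≈ 63.64 kt.
Difference ≈ 95.84 − 63.64 = 32.20 → 32 kt.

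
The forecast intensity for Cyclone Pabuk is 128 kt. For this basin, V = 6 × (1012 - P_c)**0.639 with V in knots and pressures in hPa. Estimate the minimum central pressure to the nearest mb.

892 mb

ΔP = (V / 6)^(1/0.639) = (128/6)^1.565.
128/6 = 21.333; 21.333^1.565 ≈ 120.20 mb.
P_c = 1012 − 120.20 = 891.80 ≈ 892 mb.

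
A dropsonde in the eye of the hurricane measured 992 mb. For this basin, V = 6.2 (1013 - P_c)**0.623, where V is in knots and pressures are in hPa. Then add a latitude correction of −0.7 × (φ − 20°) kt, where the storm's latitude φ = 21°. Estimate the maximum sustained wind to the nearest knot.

41 kt

ΔP = 1013 − 992 = 21 mb.
21^0.623 ≈ 6.664.
V ≈ 6.2 × 6.664 ≈ 41.3 kt.
Latitude correction: −0.7 × (21 − 20) = -0.7 kt.
Corrected V ≈ 40.6 kt → 41 kt.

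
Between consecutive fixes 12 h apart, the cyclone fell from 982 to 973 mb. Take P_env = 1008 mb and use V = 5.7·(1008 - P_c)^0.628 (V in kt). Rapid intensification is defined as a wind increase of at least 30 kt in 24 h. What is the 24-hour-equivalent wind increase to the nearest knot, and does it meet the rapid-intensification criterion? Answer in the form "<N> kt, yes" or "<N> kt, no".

V₁: ΔP = 26, V ≈ 5.7 × 26^0.628 ≈ 44.10 kt.
V₂: ΔP = 35, V ≈ 5.7 × 35^0.628 ≈ 53.16 kt.
ΔV over 12 h = 9.06 kt → 24 h equivalent = 9.06 × 24/12 ≈ 18.12 kt.
18 kt < 30 kt ⇒ not rapid intensification.

18 kt, no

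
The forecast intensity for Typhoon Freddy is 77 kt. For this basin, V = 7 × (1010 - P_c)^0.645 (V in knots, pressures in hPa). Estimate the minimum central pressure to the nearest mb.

ΔP = (V / 7)^(1/0.645) = (77/7)^1.550.
77/7 = 11.000; 11.000^1.550 ≈ 41.17 mb.
P_c = 1010 − 41.17 = 968.83 ≈ 969 mb.

969 mb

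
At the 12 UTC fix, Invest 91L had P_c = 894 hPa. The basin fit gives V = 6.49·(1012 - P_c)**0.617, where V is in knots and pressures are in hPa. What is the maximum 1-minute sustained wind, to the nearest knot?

ΔP = 1012 − 894 = 118 hPa.
118^0.617 ≈ 18.982.
V ≈ 6.49 × 18.982 ≈ 123.2 kt.

123 kt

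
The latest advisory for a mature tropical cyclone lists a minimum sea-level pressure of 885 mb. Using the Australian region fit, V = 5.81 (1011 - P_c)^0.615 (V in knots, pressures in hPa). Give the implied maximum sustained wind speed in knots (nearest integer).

ΔP = 1011 − 885 = 126 mb.
126^0.615 ≈ 19.576.
V ≈ 5.81 × 19.576 ≈ 113.7 kt.

114 kt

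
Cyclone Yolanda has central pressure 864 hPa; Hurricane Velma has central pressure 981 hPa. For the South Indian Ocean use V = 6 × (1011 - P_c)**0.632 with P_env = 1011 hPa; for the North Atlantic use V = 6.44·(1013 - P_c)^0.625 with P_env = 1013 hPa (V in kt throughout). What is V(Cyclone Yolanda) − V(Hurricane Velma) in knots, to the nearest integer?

84 kt

Cyclone Yolanda: ΔP = 147; V ≈ 6 × 147^0.632 ≈ 140.57 kt.
Hurricane Velma: ΔP = 32; V ≈ 6.44 × 32^0.625 ≈ 56.18 kt.
Difference ≈ 140.57 − 56.18 = 84.39 → 84 kt.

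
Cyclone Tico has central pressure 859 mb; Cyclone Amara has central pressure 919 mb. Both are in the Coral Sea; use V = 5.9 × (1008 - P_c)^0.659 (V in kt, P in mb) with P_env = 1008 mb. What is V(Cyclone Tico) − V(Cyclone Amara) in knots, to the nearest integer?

46 kt

Cyclone Tico: ΔP = 149; V ≈ 5.9 × 149^0.659 ≈ 159.58 kt.
Cyclone Amara: ΔP = 89; V ≈ 5.9 × 89^0.659 ≈ 113.63 kt.
Difference ≈ 159.58 − 113.63 = 45.95 → 46 kt.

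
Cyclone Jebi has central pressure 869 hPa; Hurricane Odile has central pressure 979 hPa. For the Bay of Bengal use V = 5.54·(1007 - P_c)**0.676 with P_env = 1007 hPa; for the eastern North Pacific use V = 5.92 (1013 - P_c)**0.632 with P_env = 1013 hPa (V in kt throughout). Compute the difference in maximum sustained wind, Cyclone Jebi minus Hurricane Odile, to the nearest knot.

100 kt

Cyclone Jebi: ΔP = 138; V ≈ 5.54 × 138^0.676 ≈ 154.91 kt.
Hurricane Odile: ΔP = 34; V ≈ 5.92 × 34^0.632 ≈ 54.98 kt.
Difference ≈ 154.91 − 54.98 = 99.93 → 100 kt.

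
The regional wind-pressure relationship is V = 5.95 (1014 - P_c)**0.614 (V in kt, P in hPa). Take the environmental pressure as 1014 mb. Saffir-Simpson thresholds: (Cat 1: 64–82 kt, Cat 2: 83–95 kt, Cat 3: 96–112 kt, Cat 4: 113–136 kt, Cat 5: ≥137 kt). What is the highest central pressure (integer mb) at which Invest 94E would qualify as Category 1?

Category 1 begins at V = 64 kt.
Required ΔP = (64/5.95)^(1/0.614) = 10.756^1.629 ≈ 47.89 mb.
P_c ≤ 1014 − 47.89 = 966.11, so the highest integer P_c is 966 mb.

966 mb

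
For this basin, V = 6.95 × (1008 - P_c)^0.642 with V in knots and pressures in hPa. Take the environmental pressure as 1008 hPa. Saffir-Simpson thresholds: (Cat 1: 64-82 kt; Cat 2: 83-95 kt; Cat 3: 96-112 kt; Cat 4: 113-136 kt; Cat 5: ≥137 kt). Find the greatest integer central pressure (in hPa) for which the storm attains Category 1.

Category 1 begins at V = 64 kt.
Required ΔP = (64/6.95)^(1/0.642) = 9.209^1.558 ≈ 31.76 hPa.
P_c ≤ 1008 − 31.76 = 976.24, so the highest integer P_c is 976 hPa.

976 hPa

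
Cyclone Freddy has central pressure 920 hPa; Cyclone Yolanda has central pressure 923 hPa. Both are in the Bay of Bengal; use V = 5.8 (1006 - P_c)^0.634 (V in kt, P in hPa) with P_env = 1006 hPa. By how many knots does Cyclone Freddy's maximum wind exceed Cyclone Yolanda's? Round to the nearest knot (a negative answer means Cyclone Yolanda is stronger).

2 kt

Cyclone Freddy: ΔP = 86; V ≈ 5.8 × 86^0.634 ≈ 97.70 kt.
Cyclone Yolanda: ΔP = 83; V ≈ 5.8 × 83^0.634 ≈ 95.53 kt.
Difference ≈ 97.70 − 95.53 = 2.17 → 2 kt.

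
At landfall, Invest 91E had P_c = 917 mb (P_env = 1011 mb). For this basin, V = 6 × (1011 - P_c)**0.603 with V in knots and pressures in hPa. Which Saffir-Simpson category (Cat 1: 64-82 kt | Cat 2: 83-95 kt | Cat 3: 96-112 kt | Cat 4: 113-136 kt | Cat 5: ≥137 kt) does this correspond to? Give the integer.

2

ΔP = 1011 − 917 = 94 mb.
V ≈ 6 × 94^0.603 = 6 × 15.48 ≈ 93 kt.
93 kt falls in the Category 2 band.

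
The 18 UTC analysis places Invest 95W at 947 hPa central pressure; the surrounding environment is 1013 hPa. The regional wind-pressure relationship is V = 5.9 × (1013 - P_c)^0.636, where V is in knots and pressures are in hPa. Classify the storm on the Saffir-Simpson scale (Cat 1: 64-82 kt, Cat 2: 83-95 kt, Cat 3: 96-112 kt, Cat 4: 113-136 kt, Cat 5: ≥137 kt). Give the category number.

2

ΔP = 1013 − 947 = 66 hPa.
V ≈ 5.9 × 66^0.636 = 5.9 × 14.36 ≈ 85 kt.
85 kt falls in the Category 2 band.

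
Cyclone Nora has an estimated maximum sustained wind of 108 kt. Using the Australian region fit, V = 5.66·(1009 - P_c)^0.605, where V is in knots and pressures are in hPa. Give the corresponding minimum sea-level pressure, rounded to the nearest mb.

878 mb

ΔP = (V / 5.66)^(1/0.605) = (108/5.66)^1.653.
108/5.66 = 19.081; 19.081^1.653 ≈ 130.83 mb.
P_c = 1009 − 130.83 = 878.17 ≈ 878 mb.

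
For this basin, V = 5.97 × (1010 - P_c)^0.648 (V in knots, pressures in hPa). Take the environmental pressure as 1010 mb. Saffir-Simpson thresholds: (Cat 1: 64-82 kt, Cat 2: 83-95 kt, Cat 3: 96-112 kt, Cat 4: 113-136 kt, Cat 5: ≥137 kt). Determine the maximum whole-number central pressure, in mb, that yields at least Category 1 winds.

971 mb

Category 1 begins at V = 64 kt.
Required ΔP = (64/5.97)^(1/0.648) = 10.720^1.543 ≈ 38.89 mb.
P_c ≤ 1010 − 38.89 = 971.11, so the highest integer P_c is 971 mb.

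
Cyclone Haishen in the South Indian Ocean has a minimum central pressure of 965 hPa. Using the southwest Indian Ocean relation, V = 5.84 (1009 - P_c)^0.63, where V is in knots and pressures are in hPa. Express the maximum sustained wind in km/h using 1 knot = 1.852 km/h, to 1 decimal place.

ΔP = 1009 − 965 = 44 hPa.
V ≈ 5.84 × 44^0.63 = 5.84 × 10.849 ≈ 63.356 kt.
63.356 × 1.852 ≈ 117.34 km/h → 117.3 km/h.

117.3 km/h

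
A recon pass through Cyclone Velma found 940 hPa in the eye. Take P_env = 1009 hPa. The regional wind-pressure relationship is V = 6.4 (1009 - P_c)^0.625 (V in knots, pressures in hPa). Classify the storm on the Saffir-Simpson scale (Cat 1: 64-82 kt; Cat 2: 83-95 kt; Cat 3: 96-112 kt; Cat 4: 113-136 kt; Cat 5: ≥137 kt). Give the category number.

2

ΔP = 1009 − 940 = 69 hPa.
V ≈ 6.4 × 69^0.625 = 6.4 × 14.10 ≈ 90 kt.
90 kt falls in the Category 2 band.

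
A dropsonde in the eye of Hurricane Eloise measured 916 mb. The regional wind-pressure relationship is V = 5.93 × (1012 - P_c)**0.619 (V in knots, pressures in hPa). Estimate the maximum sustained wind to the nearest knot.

ΔP = 1012 − 916 = 96 mb.
96^0.619 ≈ 16.867.
V ≈ 5.93 × 16.867 ≈ 100.0 kt.

100 kt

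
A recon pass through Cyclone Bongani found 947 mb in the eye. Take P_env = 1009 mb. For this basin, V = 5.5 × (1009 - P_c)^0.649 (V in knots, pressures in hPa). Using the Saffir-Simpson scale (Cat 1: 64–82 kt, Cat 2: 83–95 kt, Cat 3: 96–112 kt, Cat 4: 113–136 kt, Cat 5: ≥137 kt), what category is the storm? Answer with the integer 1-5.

ΔP = 1009 − 947 = 62 mb.
V ≈ 5.5 × 62^0.649 = 5.5 × 14.56 ≈ 80 kt.
80 kt falls in the Category 1 band.

1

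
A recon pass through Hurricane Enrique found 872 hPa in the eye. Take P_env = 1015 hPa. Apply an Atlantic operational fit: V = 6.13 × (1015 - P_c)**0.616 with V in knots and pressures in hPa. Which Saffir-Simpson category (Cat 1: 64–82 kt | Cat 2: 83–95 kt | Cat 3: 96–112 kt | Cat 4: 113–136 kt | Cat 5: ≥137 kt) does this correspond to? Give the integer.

ΔP = 1015 − 872 = 143 hPa.
V ≈ 6.13 × 143^0.616 = 6.13 × 21.27 ≈ 130 kt.
130 kt falls in the Category 4 band.

4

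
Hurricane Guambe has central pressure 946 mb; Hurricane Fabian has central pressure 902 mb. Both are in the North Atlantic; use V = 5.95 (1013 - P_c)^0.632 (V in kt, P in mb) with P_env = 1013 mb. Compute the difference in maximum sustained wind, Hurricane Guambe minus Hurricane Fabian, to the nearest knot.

-32 kt

Hurricane Guambe: ΔP = 67; V ≈ 5.95 × 67^0.632 ≈ 84.84 kt.
Hurricane Fabian: ΔP = 111; V ≈ 5.95 × 111^0.632 ≈ 116.72 kt.
Difference ≈ 84.84 − 116.72 = -31.88 → -32 kt.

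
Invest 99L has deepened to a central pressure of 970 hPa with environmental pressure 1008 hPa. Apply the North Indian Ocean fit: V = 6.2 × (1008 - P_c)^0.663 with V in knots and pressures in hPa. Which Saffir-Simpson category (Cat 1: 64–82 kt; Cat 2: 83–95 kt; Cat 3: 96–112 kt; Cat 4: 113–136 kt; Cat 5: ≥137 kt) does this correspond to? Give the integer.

ΔP = 1008 − 970 = 38 hPa.
V ≈ 6.2 × 38^0.663 = 6.2 × 11.15 ≈ 69 kt.
69 kt falls in the Category 1 band.

1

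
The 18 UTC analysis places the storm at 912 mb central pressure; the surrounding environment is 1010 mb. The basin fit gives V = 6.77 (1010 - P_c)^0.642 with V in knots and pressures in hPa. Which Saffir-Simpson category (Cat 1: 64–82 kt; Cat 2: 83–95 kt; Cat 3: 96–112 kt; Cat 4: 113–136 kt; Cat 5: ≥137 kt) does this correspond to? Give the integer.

4

ΔP = 1010 − 912 = 98 mb.
V ≈ 6.77 × 98^0.642 = 6.77 × 18.98 ≈ 129 kt.
129 kt falls in the Category 4 band.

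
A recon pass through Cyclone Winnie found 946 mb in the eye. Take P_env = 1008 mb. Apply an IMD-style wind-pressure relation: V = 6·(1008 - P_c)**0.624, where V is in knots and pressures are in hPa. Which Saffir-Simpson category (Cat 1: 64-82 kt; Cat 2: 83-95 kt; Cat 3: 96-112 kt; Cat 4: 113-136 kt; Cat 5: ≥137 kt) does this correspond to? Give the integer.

ΔP = 1008 − 946 = 62 mb.
V ≈ 6 × 62^0.624 = 6 × 13.14 ≈ 79 kt.
79 kt falls in the Category 1 band.

1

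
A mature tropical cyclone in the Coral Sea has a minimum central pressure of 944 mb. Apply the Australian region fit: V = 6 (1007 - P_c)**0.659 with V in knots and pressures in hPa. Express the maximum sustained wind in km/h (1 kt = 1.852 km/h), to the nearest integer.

ΔP = 1007 − 944 = 63 mb.
V ≈ 6 × 63^0.659 = 6 × 15.338 ≈ 92.027 kt.
92.027 × 1.852 ≈ 170.43 km/h → 170 km/h.

170 km/h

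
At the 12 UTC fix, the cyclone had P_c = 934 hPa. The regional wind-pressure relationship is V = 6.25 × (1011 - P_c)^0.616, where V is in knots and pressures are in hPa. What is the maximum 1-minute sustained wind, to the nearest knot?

91 kt

ΔP = 1011 − 934 = 77 hPa.
77^0.616 ≈ 14.524.
V ≈ 6.25 × 14.524 ≈ 90.8 kt.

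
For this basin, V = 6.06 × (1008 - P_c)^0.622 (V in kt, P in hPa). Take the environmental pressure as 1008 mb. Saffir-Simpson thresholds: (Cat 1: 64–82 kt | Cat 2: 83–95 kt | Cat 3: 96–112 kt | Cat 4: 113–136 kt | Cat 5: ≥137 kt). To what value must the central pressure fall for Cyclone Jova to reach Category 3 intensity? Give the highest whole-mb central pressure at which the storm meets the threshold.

923 mb

Category 3 begins at V = 96 kt.
Required ΔP = (96/6.06)^(1/0.622) = 15.842^1.608 ≈ 84.91 mb.
P_c ≤ 1008 − 84.91 = 923.09, so the highest integer P_c is 923 mb.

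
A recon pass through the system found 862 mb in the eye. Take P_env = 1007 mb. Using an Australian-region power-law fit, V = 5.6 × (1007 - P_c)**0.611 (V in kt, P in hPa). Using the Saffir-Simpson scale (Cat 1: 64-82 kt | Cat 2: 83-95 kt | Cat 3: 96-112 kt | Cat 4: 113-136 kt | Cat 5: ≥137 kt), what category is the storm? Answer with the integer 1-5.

ΔP = 1007 − 862 = 145 mb.
V ≈ 5.6 × 145^0.611 = 5.6 × 20.92 ≈ 117 kt.
117 kt falls in the Category 4 band.

4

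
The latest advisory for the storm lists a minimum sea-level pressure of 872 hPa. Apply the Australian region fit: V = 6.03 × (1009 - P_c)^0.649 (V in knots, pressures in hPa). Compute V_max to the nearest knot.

ΔP = 1009 − 872 = 137 hPa.
137^0.649 ≈ 24.363.
V ≈ 6.03 × 24.363 ≈ 146.9 kt.

147 kt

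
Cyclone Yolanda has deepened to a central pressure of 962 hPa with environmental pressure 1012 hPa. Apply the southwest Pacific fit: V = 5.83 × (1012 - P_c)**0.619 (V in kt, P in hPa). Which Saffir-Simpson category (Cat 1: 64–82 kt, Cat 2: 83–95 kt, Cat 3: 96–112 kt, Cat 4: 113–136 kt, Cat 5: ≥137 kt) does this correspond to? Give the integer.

1

ΔP = 1012 − 962 = 50 hPa.
V ≈ 5.83 × 50^0.619 = 5.83 × 11.26 ≈ 66 kt.
66 kt falls in the Category 1 band.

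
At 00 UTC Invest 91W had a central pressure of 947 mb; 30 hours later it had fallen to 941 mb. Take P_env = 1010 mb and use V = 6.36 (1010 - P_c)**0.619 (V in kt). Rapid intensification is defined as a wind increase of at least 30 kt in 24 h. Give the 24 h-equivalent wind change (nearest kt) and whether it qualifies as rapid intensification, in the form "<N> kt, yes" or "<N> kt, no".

V₁: ΔP = 63, V ≈ 6.36 × 63^0.619 ≈ 82.65 kt.
V₂: ΔP = 69, V ≈ 6.36 × 69^0.619 ≈ 87.44 kt.
ΔV over 30 h = 4.79 kt → 24 h equivalent = 4.79 × 24/30 ≈ 3.83 kt.
4 kt < 30 kt ⇒ not rapid intensification.

4 kt, no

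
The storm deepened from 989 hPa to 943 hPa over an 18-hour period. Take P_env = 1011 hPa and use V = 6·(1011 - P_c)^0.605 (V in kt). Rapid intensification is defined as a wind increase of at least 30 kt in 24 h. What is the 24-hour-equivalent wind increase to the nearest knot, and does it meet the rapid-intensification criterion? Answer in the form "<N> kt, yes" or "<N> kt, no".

V₁: ΔP = 22, V ≈ 6 × 22^0.605 ≈ 38.93 kt.
V₂: ΔP = 68, V ≈ 6 × 68^0.605 ≈ 77.06 kt.
ΔV over 18 h = 38.13 kt → 24 h equivalent = 38.13 × 24/18 ≈ 50.84 kt.
51 kt ≥ 30 kt ⇒ rapid intensification.

51 kt, yes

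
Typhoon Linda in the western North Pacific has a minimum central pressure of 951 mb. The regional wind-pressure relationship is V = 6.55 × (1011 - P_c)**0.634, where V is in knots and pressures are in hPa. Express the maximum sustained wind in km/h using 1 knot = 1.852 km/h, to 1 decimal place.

162.6 km/h

ΔP = 1011 − 951 = 60 mb.
V ≈ 6.55 × 60^0.634 = 6.55 × 13.408 ≈ 87.819 kt.
87.819 × 1.852 ≈ 162.64 km/h → 162.6 km/h.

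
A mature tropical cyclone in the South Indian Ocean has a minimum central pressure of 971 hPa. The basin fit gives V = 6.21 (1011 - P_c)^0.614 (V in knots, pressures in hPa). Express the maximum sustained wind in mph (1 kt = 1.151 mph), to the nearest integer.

ΔP = 1011 − 971 = 40 hPa.
V ≈ 6.21 × 40^0.614 = 6.21 × 9.631 ≈ 59.808 kt.
59.808 × 1.151 ≈ 68.84 mph → 69 mph.

69 mph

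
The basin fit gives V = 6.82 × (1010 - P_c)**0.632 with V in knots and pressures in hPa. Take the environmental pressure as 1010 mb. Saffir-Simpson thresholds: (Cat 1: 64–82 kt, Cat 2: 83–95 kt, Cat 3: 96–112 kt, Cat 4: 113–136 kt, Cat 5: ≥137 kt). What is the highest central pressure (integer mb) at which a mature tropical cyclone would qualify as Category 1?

975 mb

Category 1 begins at V = 64 kt.
Required ΔP = (64/6.82)^(1/0.632) = 9.384^1.582 ≈ 34.56 mb.
P_c ≤ 1010 − 34.56 = 975.44, so the highest integer P_c is 975 mb.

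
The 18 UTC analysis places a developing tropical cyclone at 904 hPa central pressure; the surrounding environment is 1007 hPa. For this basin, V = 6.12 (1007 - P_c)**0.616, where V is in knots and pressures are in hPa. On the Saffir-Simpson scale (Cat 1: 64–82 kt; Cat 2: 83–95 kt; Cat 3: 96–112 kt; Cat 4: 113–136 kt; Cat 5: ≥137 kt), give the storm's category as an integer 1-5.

ΔP = 1007 − 904 = 103 hPa.
V ≈ 6.12 × 103^0.616 = 6.12 × 17.37 ≈ 106 kt.
106 kt falls in the Category 3 band.

3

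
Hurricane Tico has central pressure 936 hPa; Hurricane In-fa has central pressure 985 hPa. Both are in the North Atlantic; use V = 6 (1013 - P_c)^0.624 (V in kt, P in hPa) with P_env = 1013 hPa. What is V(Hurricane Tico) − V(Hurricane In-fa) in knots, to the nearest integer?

42 kt

Hurricane Tico: ΔP = 77; V ≈ 6 × 77^0.624 ≈ 90.22 kt.
Hurricane In-fa: ΔP = 28; V ≈ 6 × 28^0.624 ≈ 47.99 kt.
Difference ≈ 90.22 − 47.99 = 42.23 → 42 kt.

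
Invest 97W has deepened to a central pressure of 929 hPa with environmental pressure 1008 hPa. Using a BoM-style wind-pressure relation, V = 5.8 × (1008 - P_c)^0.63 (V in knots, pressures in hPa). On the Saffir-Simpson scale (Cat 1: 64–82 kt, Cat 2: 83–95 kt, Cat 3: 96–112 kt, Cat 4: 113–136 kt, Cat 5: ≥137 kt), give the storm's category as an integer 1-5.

2

ΔP = 1008 − 929 = 79 hPa.
V ≈ 5.8 × 79^0.63 = 5.8 × 15.69 ≈ 91 kt.
91 kt falls in the Category 2 band.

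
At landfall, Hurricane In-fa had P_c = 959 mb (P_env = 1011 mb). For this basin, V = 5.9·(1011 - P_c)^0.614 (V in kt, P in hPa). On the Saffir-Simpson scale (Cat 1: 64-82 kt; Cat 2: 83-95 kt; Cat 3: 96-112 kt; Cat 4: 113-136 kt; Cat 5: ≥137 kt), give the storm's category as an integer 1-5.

1

ΔP = 1011 − 959 = 52 mb.
V ≈ 5.9 × 52^0.614 = 5.9 × 11.31 ≈ 67 kt.
67 kt falls in the Category 1 band.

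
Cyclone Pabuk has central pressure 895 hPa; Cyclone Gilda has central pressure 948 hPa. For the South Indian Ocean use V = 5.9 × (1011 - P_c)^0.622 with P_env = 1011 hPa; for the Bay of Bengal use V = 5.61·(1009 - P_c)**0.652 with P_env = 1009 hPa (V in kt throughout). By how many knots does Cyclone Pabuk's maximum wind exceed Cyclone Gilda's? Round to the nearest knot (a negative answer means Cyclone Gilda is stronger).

Cyclone Pabuk: ΔP = 116; V ≈ 5.9 × 116^0.622 ≈ 113.49 kt.
Cyclone Gilda: ΔP = 61; V ≈ 5.61 × 61^0.652 ≈ 81.85 kt.
Difference ≈ 113.49 − 81.85 = 31.64 → 32 kt.

32 kt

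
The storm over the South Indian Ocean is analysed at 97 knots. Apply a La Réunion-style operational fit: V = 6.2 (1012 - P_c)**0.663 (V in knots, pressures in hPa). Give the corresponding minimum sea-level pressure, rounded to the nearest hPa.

ΔP = (V / 6.2)^(1/0.663) = (97/6.2)^1.508.
97/6.2 = 15.645; 15.645^1.508 ≈ 63.31 hPa.
P_c = 1012 − 63.31 = 948.69 ≈ 949 hPa.

949 hPa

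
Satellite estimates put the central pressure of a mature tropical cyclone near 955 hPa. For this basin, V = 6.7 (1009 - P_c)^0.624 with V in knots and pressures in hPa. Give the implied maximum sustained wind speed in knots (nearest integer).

81 kt

ΔP = 1009 − 955 = 54 hPa.
54^0.624 ≈ 12.051.
V ≈ 6.7 × 12.051 ≈ 80.7 kt.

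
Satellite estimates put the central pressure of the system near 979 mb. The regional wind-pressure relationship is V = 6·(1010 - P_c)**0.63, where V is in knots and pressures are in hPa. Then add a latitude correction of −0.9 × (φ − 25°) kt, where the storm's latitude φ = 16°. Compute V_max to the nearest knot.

60 kt

ΔP = 1010 − 979 = 31 mb.
31^0.63 ≈ 8.701.
V ≈ 6 × 8.701 ≈ 52.2 kt.
Latitude correction: −0.9 × (16 − 25) = 8.1 kt.
Corrected V ≈ 60.3 kt → 60 kt.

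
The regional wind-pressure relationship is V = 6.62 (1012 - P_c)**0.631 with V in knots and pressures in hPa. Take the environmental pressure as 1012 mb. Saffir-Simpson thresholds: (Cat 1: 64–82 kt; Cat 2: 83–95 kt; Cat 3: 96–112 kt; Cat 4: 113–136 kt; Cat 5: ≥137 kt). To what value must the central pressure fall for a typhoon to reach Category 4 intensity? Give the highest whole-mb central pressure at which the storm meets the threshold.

922 mb

Category 4 begins at V = 113 kt.
Required ΔP = (113/6.62)^(1/0.631) = 17.069^1.585 ≈ 89.70 mb.
P_c ≤ 1012 − 89.70 = 922.30, so the highest integer P_c is 922 mb.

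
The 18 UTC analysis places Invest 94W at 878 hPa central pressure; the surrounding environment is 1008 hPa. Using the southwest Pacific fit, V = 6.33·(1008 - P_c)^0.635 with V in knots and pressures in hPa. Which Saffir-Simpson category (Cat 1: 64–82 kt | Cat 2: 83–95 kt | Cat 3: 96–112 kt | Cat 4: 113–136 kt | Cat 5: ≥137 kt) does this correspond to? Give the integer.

5

ΔP = 1008 − 878 = 130 hPa.
V ≈ 6.33 × 130^0.635 = 6.33 × 22.00 ≈ 139 kt.
139 kt falls in the Category 5 band.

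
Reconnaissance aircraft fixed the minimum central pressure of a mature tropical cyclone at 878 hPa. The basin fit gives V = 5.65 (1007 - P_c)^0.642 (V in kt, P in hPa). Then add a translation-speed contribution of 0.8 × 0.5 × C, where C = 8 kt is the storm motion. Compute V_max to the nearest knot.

ΔP = 1007 − 878 = 129 hPa.
129^0.642 ≈ 22.646.
V ≈ 5.65 × 22.646 ≈ 128.0 kt.
Translation term: 0.8 × 0.5 × 8 = 3.2 kt.
Corrected V ≈ 131.2 kt → 131 kt.

131 kt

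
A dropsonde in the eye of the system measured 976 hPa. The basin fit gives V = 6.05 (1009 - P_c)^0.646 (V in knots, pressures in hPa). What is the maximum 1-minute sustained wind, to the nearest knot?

ΔP = 1009 − 976 = 33 hPa.
33^0.646 ≈ 9.571.
V ≈ 6.05 × 9.571 ≈ 57.9 kt.

58 kt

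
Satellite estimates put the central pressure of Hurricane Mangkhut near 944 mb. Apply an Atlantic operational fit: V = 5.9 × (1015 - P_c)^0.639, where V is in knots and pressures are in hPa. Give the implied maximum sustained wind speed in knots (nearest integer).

90 kt

ΔP = 1015 − 944 = 71 mb.
71^0.639 ≈ 15.239.
V ≈ 5.9 × 15.239 ≈ 89.9 kt.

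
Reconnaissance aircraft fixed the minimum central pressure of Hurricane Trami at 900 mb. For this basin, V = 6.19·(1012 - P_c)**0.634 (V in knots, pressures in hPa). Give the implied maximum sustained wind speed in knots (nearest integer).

ΔP = 1012 − 900 = 112 mb.
112^0.634 ≈ 19.916.
V ≈ 6.19 × 19.916 ≈ 123.3 kt.

123 kt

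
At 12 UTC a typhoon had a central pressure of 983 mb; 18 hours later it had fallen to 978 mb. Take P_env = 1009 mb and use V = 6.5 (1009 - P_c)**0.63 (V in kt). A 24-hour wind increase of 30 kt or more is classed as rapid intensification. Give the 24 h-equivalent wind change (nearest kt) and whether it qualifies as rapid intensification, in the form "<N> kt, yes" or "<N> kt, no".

V₁: ΔP = 26, V ≈ 6.5 × 26^0.63 ≈ 50.62 kt.
V₂: ΔP = 31, V ≈ 6.5 × 31^0.63 ≈ 56.56 kt.
ΔV over 18 h = 5.94 kt → 24 h equivalent = 5.94 × 24/18 ≈ 7.92 kt.
8 kt < 30 kt ⇒ not rapid intensification.

8 kt, no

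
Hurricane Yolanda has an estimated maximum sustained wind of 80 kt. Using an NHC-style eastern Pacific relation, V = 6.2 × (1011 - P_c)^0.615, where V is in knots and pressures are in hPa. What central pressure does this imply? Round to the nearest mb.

ΔP = (V / 6.2)^(1/0.615) = (80/6.2)^1.626.
80/6.2 = 12.903; 12.903^1.626 ≈ 63.98 mb.
P_c = 1011 − 63.98 = 947.02 ≈ 947 mb.

947 mb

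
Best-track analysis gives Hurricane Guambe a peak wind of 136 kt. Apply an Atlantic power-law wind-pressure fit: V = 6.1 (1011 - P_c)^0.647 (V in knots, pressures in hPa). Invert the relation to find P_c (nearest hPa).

ΔP = (V / 6.1)^(1/0.647) = (136/6.1)^1.546.
136/6.1 = 22.295; 22.295^1.546 ≈ 121.28 hPa.
P_c = 1011 − 121.28 = 889.72 ≈ 890 hPa.

890 hPa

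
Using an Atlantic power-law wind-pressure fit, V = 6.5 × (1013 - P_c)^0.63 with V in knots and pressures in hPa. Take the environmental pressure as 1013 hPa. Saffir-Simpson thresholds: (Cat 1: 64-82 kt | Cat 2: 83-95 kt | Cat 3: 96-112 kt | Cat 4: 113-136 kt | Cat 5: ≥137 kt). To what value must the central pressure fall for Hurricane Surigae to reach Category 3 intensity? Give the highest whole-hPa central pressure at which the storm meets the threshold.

Category 3 begins at V = 96 kt.
Required ΔP = (96/6.5)^(1/0.63) = 14.769^1.587 ≈ 71.80 hPa.
P_c ≤ 1013 − 71.80 = 941.20, so the highest integer P_c is 941 hPa.

941 hPa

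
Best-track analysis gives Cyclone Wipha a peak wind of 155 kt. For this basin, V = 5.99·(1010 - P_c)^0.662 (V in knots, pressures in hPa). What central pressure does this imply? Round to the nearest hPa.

874 hPa

ΔP = (V / 5.99)^(1/0.662) = (155/5.99)^1.511.
155/5.99 = 25.876; 25.876^1.511 ≈ 136.24 hPa.
P_c = 1010 − 136.24 = 873.76 ≈ 874 hPa.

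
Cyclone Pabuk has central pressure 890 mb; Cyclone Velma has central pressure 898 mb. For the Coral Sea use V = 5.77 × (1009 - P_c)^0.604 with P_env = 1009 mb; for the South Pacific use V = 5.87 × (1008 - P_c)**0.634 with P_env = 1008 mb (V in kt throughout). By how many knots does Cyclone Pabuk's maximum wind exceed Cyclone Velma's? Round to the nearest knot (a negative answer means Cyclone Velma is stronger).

Cyclone Pabuk: ΔP = 119; V ≈ 5.77 × 119^0.604 ≈ 103.47 kt.
Cyclone Velma: ΔP = 110; V ≈ 5.87 × 110^0.634 ≈ 115.58 kt.
Difference ≈ 103.47 − 115.58 = -12.11 → -12 kt.

-12 kt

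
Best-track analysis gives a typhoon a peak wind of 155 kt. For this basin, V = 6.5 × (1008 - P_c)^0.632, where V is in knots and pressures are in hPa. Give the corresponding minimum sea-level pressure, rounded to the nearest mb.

ΔP = (V / 6.5)^(1/0.632) = (155/6.5)^1.582.
155/6.5 = 23.846; 23.846^1.582 ≈ 151.17 mb.
P_c = 1008 − 151.17 = 856.83 ≈ 857 mb.

857 mb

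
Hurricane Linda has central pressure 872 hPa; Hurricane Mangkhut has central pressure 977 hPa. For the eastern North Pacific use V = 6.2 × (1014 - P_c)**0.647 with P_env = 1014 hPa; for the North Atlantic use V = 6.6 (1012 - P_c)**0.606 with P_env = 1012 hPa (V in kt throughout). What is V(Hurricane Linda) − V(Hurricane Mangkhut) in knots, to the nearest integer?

Hurricane Linda: ΔP = 142; V ≈ 6.2 × 142^0.647 ≈ 153.08 kt.
Hurricane Mangkhut: ΔP = 35; V ≈ 6.6 × 35^0.606 ≈ 56.92 kt.
Difference ≈ 153.08 − 56.92 = 96.16 → 96 kt.

96 kt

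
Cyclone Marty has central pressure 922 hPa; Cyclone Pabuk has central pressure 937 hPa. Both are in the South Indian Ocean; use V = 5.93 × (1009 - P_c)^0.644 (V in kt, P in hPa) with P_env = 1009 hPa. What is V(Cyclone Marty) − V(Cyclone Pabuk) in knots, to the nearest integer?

Cyclone Marty: ΔP = 87; V ≈ 5.93 × 87^0.644 ≈ 105.22 kt.
Cyclone Pabuk: ΔP = 72; V ≈ 5.93 × 72^0.644 ≈ 93.15 kt.
Difference ≈ 105.22 − 93.15 = 12.07 → 12 kt.

12 kt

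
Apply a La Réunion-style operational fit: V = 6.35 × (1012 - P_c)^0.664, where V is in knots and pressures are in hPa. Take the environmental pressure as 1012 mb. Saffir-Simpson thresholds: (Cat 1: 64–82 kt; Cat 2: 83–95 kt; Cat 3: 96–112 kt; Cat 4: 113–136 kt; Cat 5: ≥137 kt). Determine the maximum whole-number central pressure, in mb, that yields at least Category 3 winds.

952 mb

Category 3 begins at V = 96 kt.
Required ΔP = (96/6.35)^(1/0.664) = 15.118^1.506 ≈ 59.75 mb.
P_c ≤ 1012 − 59.75 = 952.25, so the highest integer P_c is 952 mb.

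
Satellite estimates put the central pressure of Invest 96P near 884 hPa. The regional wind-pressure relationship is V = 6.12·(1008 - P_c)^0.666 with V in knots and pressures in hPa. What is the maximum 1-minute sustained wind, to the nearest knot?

152 kt

ΔP = 1008 − 884 = 124 hPa.
124^0.666 ≈ 24.787.
V ≈ 6.12 × 24.787 ≈ 151.7 kt.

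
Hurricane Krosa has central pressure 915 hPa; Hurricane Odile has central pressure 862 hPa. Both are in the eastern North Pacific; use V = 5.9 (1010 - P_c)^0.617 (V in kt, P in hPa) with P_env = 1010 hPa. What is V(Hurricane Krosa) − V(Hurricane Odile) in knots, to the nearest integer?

Hurricane Krosa: ΔP = 95; V ≈ 5.9 × 95^0.617 ≈ 97.97 kt.
Hurricane Odile: ΔP = 148; V ≈ 5.9 × 148^0.617 ≈ 128.80 kt.
Difference ≈ 97.97 − 128.80 = -30.83 → -31 kt.

-31 kt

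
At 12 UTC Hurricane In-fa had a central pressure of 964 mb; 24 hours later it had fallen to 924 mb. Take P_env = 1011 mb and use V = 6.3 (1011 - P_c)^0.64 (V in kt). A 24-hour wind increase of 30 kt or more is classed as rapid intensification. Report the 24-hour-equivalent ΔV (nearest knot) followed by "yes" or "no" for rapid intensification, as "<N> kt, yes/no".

36 kt, yes

V₁: ΔP = 47, V ≈ 6.3 × 47^0.64 ≈ 74.04 kt.
V₂: ΔP = 87, V ≈ 6.3 × 87^0.64 ≈ 109.81 kt.
ΔV over 24 h = 35.77 kt → 24 h equivalent = 35.77 × 24/24 ≈ 35.77 kt.
36 kt ≥ 30 kt ⇒ rapid intensification.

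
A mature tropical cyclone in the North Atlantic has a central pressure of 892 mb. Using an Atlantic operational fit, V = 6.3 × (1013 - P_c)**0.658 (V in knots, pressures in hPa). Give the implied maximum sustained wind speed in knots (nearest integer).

148 kt

ΔP = 1013 − 892 = 121 mb.
121^0.658 ≈ 23.468.
V ≈ 6.3 × 23.468 ≈ 147.8 kt.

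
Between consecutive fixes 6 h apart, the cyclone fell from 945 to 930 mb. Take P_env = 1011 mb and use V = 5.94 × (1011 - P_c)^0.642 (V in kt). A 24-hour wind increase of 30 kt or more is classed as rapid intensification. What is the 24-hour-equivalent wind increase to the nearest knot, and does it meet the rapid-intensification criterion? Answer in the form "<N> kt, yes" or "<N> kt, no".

V₁: ΔP = 66, V ≈ 5.94 × 66^0.642 ≈ 87.49 kt.
V₂: ΔP = 81, V ≈ 5.94 × 81^0.642 ≈ 99.78 kt.
ΔV over 6 h = 12.29 kt → 24 h equivalent = 12.29 × 24/6 ≈ 49.16 kt.
49 kt ≥ 30 kt ⇒ rapid intensification.

49 kt, yes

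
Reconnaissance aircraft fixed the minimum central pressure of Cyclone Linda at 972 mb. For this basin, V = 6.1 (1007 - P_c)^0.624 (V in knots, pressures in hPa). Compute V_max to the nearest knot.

ΔP = 1007 − 972 = 35 mb.
35^0.624 ≈ 9.194.
V ≈ 6.1 × 9.194 ≈ 56.1 kt.

56 kt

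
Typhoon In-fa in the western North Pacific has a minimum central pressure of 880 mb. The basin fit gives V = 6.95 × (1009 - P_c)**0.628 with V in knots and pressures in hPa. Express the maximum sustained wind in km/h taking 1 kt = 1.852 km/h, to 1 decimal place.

272.3 km/h

ΔP = 1009 − 880 = 129 mb.
V ≈ 6.95 × 129^0.628 = 6.95 × 21.157 ≈ 147.040 kt.
147.040 × 1.852 ≈ 272.32 km/h → 272.3 km/h.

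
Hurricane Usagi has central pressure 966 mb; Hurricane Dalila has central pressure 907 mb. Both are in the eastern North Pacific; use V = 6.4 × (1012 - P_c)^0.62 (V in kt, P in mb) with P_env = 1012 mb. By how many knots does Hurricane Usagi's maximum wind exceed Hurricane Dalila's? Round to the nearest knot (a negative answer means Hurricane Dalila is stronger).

-46 kt

Hurricane Usagi: ΔP = 46; V ≈ 6.4 × 46^0.62 ≈ 68.72 kt.
Hurricane Dalila: ΔP = 105; V ≈ 6.4 × 105^0.62 ≈ 114.64 kt.
Difference ≈ 68.72 − 114.64 = -45.92 → -46 kt.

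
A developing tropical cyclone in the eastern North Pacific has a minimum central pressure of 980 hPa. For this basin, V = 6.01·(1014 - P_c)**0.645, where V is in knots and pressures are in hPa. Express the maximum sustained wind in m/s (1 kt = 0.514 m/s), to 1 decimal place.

30.0 m/s

ΔP = 1014 − 980 = 34 hPa.
V ≈ 6.01 × 34^0.645 = 6.01 × 9.723 ≈ 58.436 kt.
58.436 × 0.514 ≈ 30.04 m/s → 30.0 m/s.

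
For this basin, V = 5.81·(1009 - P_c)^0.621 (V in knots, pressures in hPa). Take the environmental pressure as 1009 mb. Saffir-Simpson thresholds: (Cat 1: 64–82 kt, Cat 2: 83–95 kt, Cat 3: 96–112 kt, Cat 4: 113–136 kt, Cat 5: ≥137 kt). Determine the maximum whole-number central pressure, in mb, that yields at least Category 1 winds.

Category 1 begins at V = 64 kt.
Required ΔP = (64/5.81)^(1/0.621) = 11.015^1.610 ≈ 47.64 mb.
P_c ≤ 1009 − 47.64 = 961.36, so the highest integer P_c is 961 mb.

961 mb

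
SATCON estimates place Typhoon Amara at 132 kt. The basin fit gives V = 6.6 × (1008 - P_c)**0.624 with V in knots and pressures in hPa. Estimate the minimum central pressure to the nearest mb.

ΔP = (V / 6.6)^(1/0.624) = (132/6.6)^1.603.
132/6.6 = 20.000; 20.000^1.603 ≈ 121.61 mb.
P_c = 1008 − 121.61 = 886.39 ≈ 886 mb.

886 mb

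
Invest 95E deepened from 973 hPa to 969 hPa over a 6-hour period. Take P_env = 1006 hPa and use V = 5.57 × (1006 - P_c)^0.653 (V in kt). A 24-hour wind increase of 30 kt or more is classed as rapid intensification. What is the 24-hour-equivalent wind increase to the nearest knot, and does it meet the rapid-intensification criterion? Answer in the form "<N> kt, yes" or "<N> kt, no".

V₁: ΔP = 33, V ≈ 5.57 × 33^0.653 ≈ 54.63 kt.
V₂: ΔP = 37, V ≈ 5.57 × 37^0.653 ≈ 58.87 kt.
ΔV over 6 h = 4.24 kt → 24 h equivalent = 4.24 × 24/6 ≈ 16.96 kt.
17 kt < 30 kt ⇒ not rapid intensification.

17 kt, no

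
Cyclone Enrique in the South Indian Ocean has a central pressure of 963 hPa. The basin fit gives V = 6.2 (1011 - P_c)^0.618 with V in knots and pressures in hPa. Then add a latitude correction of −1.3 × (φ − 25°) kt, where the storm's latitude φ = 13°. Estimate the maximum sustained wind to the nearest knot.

ΔP = 1011 − 963 = 48 hPa.
48^0.618 ≈ 10.940.
V ≈ 6.2 × 10.940 ≈ 67.8 kt.
Latitude correction: −1.3 × (13 − 25) = 15.6 kt.
Corrected V ≈ 83.4 kt → 83 kt.

83 kt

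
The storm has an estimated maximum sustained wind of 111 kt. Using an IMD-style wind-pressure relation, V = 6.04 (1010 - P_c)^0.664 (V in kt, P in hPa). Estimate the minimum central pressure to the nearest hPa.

ΔP = (V / 6.04)^(1/0.664) = (111/6.04)^1.506.
111/6.04 = 18.377; 18.377^1.506 ≈ 80.18 hPa.
P_c = 1010 − 80.18 = 929.82 ≈ 930 hPa.

930 hPa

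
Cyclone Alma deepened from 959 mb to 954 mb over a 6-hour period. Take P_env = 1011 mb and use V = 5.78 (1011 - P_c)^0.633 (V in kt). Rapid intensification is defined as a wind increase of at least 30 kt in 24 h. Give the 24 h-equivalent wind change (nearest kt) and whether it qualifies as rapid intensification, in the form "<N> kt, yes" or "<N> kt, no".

17 kt, no

V₁: ΔP = 52, V ≈ 5.78 × 52^0.633 ≈ 70.49 kt.
V₂: ΔP = 57, V ≈ 5.78 × 57^0.633 ≈ 74.71 kt.
ΔV over 6 h = 4.22 kt → 24 h equivalent = 4.22 × 24/6 ≈ 16.88 kt.
17 kt < 30 kt ⇒ not rapid intensification.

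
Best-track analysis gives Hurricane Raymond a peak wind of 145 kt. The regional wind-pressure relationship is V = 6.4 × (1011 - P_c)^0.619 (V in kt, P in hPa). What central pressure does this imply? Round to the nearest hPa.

ΔP = (V / 6.4)^(1/0.619) = (145/6.4)^1.616.
145/6.4 = 22.656; 22.656^1.616 ≈ 154.64 hPa.
P_c = 1011 − 154.64 = 856.36 ≈ 856 hPa.

856 hPa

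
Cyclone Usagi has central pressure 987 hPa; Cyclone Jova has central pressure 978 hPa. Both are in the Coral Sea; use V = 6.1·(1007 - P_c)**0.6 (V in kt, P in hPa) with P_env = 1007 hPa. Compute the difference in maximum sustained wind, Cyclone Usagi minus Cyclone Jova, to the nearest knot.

-9 kt

Cyclone Usagi: ΔP = 20; V ≈ 6.1 × 20^0.6 ≈ 36.81 kt.
Cyclone Jova: ΔP = 29; V ≈ 6.1 × 29^0.6 ≈ 46.00 kt.
Difference ≈ 36.81 − 46.00 = -9.19 → -9 kt.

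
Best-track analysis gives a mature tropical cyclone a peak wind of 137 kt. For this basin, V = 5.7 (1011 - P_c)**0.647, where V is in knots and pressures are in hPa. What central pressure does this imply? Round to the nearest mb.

ΔP = (V / 5.7)^(1/0.647) = (137/5.7)^1.546.
137/5.7 = 24.035; 24.035^1.546 ≈ 136.22 mb.
P_c = 1011 − 136.22 = 874.78 ≈ 875 mb.

875 mb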